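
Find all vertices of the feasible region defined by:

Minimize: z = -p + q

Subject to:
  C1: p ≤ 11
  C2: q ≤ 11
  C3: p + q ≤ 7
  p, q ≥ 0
Each vertex is the intersection of two constraint boundaries that also satisfies all remaining constraints:
  p = 0 and q = 0 → (0, 0)
  p + q = 7 and q = 0 → (7, 0)
  p + q = 7 and p = 0 → (0, 7)

Vertices: (0, 0), (7, 0), (0, 7)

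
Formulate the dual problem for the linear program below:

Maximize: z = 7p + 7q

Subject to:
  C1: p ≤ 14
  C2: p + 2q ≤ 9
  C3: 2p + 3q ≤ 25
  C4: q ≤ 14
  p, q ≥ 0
Minimize: z = 14y1 + 9y2 + 25y3 + 14y4

Subject to:
  C1: -y1 - y2 - 2y3 ≤ -7
  C2: -2y2 - 3y3 - y4 ≤ -7
  y1, y2, y3, y4 ≥ 0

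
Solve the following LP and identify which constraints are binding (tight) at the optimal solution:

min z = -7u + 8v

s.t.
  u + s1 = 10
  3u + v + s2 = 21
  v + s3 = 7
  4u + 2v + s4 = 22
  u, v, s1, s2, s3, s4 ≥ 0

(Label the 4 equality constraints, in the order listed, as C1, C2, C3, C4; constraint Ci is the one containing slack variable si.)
Optimal: u = 5.5, v = 0
Binding: C4, v ≥ 0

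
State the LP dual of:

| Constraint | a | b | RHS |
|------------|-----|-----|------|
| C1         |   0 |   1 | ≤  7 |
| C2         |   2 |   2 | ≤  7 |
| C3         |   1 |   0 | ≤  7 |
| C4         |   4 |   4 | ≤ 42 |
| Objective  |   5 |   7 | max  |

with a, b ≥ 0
Minimize: z = 7y1 + 7y2 + 7y3 + 42y4

Subject to:
  C1: -2y2 - y3 - 4y4 ≤ -5
  C2: -y1 - 2y2 - 4y4 ≤ -7
  y1, y2, y3, y4 ≥ 0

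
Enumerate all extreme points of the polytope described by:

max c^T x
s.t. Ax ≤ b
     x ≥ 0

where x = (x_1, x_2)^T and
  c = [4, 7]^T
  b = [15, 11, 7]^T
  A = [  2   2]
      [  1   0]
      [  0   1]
Each vertex is the intersection of two constraint boundaries that also satisfies all remaining constraints:
  x_1 = 0 and x_2 = 0 → (0, 0)
  2x_1 + 2x_2 = 15 and x_2 = 0 → (7.5, 0)
  2x_1 + 2x_2 = 15 and x_2 = 7 → (0.5, 7)
  x_2 = 7 and x_1 = 0 → (0, 7)

Vertices: (0, 0), (7.5, 0), (0.5, 7), (0, 7)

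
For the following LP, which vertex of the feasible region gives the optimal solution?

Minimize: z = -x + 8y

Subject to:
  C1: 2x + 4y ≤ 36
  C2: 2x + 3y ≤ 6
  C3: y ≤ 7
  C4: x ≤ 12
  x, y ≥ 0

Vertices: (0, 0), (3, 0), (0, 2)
Evaluating z = -x + 8y at each vertex:
  (0, 0): z = 0
  (3, 0): z = -3
  (0, 2): z = 16

The smallest value is z = -3, attained at (3, 0).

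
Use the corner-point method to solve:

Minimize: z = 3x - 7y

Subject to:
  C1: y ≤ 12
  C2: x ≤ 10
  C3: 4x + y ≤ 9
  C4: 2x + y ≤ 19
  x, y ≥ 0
Each vertex is the intersection of two constraint boundaries that also satisfies all remaining constraints:
  x = 0 and y = 0 → (0, 0)
  4x + y = 9 and y = 0 → (2.25, 0)
  4x + y = 9 and x = 0 → (0, 9)

Evaluating z = 3x - 7y at each vertex:
  (0, 0): z = 0
  (2.25, 0): z = 6.75
  (0, 9): z = -63

The minimum is at (0, 9) with z = -63.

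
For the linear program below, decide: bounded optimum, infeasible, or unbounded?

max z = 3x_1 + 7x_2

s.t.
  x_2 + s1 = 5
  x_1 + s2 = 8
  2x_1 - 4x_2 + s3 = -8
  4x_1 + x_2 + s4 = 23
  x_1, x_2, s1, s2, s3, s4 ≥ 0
The point (4.5, 5) satisfies every constraint, so the LP is feasible; the constraints give x_1 ≤ 8 and x_2 ≤ 5, which with x_1, x_2 ≥ 0 keep the feasible region inside a bounded box. A feasible, bounded LP attains a finite optimum at a vertex.

Evaluating z = 3x_1 + 7x_2 at each vertex:
  (0, 2): z = 14
  (4.667, 4.333): z = 44.33
  (4.5, 5): z = 48.5
  (0, 5): z = 35

Bounded optimum: z* = 48.5 at (4.5, 5).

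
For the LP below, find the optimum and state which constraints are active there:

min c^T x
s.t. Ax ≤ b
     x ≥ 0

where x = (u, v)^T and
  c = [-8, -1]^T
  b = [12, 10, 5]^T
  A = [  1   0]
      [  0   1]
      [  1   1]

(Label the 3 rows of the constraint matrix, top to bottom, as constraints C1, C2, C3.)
Optimal: u = 5, v = 0
Slack at optimum:
  C1: slack = 7
  C2: slack = 10
  C3: slack = 0 (binding)
  u ≥ 0: u = 5
  v ≥ 0: v = 0 (binding)
Binding constraints: C3, v ≥ 0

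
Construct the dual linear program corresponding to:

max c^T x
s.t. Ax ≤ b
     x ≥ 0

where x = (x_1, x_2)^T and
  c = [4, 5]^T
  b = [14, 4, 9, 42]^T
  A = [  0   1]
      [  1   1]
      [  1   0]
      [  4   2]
Minimize: z = 14y1 + 4y2 + 9y3 + 42y4

Subject to:
  C1: -y2 - y3 - 4y4 ≤ -4
  C2: -y1 - y2 - 2y4 ≤ -5
  y1, y2, y3, y4 ≥ 0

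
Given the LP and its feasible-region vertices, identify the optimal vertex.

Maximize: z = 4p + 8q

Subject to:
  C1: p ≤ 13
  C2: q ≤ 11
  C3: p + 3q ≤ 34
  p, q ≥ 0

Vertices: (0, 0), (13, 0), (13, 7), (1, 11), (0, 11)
Evaluating z = 4p + 8q at each vertex:
  (0, 0): z = 0
  (13, 0): z = 52
  (13, 7): z = 108
  (1, 11): z = 92
  (0, 11): z = 88

The largest value is z = 108, attained at (13, 7).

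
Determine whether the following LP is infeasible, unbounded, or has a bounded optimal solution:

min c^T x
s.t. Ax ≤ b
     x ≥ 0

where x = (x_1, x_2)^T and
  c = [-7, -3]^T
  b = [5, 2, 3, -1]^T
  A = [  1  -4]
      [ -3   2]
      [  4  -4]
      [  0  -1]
Feasible point: (0, 1) satisfies every constraint, so the LP is feasible.
Direction d = (1, 1): for each constraint row a, a·d ≤ 0 —
  (1)(1) + (-4)(1) = -3 ≤ 0
  (-3)(1) + (2)(1) = -1 ≤ 0
  (4)(1) + (-4)(1) = 0 ≤ 0
  (0)(1) + (-1)(1) = -1 ≤ 0
and d ≥ 0, so (0, 1) + t·d stays feasible for every t ≥ 0. Along this ray z = -7x_1 - 3x_2 changes by -10 per unit t, so z → −∞.

The LP is unbounded; z can be made arbitrarily small.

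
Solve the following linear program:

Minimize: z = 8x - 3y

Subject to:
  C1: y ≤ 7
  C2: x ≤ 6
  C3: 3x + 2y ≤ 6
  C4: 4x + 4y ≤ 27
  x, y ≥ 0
x = 0, y = 3, z = -9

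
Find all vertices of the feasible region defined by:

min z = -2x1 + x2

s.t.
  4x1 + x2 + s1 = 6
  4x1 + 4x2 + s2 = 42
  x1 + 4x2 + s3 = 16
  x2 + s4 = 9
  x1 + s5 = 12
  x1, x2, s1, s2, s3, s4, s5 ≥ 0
Each vertex is the intersection of two constraint boundaries that also satisfies all remaining constraints:
  x1 = 0 and x2 = 0 → (0, 0)
  4x1 + x2 = 6 and x2 = 0 → (1.5, 0)
  4x1 + x2 = 6 and x1 + 4x2 = 16 → (0.5333, 3.867)
  x1 + 4x2 = 16 and x1 = 0 → (0, 4)

Vertices: (0, 0), (1.5, 0), (0.5333, 3.867), (0, 4)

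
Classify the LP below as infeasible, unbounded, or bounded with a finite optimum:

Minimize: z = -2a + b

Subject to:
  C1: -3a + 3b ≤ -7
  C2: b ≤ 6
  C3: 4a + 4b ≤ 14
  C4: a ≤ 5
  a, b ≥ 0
The point (3.5, 0) satisfies every constraint, so the LP is feasible; the constraints give a ≤ 5 and b ≤ 6, which with a, b ≥ 0 keep the feasible region inside a bounded box. A feasible, bounded LP attains a finite optimum at a vertex.

Feasible with finite optimum z* = -7 at (3.5, 0).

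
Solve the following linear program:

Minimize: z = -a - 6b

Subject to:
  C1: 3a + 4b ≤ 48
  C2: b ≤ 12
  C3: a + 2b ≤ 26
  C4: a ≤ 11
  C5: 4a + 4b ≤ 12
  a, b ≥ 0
a = 0, b = 3, z = -18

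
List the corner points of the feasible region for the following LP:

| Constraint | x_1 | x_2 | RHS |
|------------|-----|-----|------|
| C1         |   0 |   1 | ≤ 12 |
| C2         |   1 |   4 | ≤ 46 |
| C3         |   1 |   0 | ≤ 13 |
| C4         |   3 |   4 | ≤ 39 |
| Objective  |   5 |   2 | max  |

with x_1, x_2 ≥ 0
Each vertex is the intersection of two constraint boundaries that also satisfies all remaining constraints:
  x_1 = 0 and x_2 = 0 → (0, 0)
  x_1 = 13 and 3x_1 + 4x_2 = 39 → (13, 0)
  3x_1 + 4x_2 = 39 and x_1 = 0 → (0, 9.75)

Vertices: (0, 0), (13, 0), (0, 9.75)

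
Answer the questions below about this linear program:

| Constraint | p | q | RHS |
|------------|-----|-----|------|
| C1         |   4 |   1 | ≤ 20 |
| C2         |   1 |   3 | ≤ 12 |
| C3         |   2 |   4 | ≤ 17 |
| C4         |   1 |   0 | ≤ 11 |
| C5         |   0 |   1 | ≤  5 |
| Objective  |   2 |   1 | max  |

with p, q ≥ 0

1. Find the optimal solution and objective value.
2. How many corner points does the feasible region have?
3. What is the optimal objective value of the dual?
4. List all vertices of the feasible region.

1. p = 4.5, q = 2, z = 11
2. 5
3. 11 (by strong duality, equal to the primal optimum)
4. (0, 0), (5, 0), (4.5, 2), (1.5, 3.5), (0, 4)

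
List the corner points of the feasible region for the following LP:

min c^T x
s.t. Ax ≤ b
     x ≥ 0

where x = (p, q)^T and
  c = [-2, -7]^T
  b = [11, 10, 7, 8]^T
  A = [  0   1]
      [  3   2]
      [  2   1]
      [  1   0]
Each vertex is the intersection of two constraint boundaries that also satisfies all remaining constraints:
  p = 0 and q = 0 → (0, 0)
  3p + 2q = 10 and q = 0 → (3.333, 0)
  3p + 2q = 10 and p = 0 → (0, 5)

Vertices: (0, 0), (3.333, 0), (0, 5)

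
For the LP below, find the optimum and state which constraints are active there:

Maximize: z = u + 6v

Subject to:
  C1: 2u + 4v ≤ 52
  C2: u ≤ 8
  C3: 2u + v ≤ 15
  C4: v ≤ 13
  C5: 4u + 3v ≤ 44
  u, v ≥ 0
Optimal: u = 0, v = 13
Binding: C1, C4, u ≥ 0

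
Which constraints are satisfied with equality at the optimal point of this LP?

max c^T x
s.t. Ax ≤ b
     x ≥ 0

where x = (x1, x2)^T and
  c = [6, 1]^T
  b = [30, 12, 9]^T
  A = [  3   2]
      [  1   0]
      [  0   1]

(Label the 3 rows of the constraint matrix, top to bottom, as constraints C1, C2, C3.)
Optimal: x1 = 10, x2 = 0
Binding: C1, x2 ≥ 0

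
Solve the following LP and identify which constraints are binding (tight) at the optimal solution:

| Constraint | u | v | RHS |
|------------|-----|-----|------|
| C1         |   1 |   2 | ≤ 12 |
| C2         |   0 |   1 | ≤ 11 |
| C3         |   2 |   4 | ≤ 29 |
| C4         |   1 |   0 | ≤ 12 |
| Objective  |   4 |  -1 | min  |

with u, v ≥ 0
Optimal: u = 0, v = 6
Binding: C1, u ≥ 0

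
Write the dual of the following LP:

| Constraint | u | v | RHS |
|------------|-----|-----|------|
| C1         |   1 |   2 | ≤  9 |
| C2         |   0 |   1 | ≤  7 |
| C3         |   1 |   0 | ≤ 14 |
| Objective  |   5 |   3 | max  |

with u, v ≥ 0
Minimize: z = 9y1 + 7y2 + 14y3

Subject to:
  C1: -y1 - y3 ≤ -5
  C2: -2y1 - y2 ≤ -3
  y1, y2, y3 ≥ 0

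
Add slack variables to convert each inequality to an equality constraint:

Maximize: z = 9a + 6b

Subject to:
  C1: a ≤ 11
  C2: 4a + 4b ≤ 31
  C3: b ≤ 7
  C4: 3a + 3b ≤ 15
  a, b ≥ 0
max z = 9a + 6b

s.t.
  a + s1 = 11
  4a + 4b + s2 = 31
  b + s3 = 7
  3a + 3b + s4 = 15
  a, b, s1, s2, s3, s4 ≥ 0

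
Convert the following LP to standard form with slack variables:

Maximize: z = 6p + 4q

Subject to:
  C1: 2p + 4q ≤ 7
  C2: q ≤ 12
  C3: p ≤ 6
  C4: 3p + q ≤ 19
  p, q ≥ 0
max z = 6p + 4q

s.t.
  2p + 4q + s1 = 7
  q + s2 = 12
  p + s3 = 6
  3p + q + s4 = 19
  p, q, s1, s2, s3, s4 ≥ 0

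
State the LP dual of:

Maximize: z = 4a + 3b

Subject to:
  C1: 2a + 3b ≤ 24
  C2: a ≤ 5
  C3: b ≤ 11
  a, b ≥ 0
Minimize: z = 24y1 + 5y2 + 11y3

Subject to:
  C1: -2y1 - y2 ≤ -4
  C2: -3y1 - y3 ≤ -3
  y1, y2, y3 ≥ 0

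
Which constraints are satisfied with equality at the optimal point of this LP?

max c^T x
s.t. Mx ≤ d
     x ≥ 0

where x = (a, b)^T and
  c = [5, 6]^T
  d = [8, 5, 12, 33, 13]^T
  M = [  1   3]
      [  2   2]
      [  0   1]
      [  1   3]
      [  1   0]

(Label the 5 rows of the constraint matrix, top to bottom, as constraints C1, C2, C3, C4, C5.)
Optimal: a = 0, b = 2.5
Binding: C2, a ≥ 0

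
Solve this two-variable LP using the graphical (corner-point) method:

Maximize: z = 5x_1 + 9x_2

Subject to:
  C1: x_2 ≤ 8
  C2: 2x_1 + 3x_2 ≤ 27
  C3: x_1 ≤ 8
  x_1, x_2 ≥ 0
x_1 = 1.5, x_2 = 8, z = 79.5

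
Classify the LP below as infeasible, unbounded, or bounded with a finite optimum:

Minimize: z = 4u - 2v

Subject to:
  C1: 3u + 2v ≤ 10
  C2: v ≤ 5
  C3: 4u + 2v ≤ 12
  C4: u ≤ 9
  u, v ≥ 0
The point (0, 5) satisfies every constraint, so the LP is feasible; the constraints give u ≤ 9 and v ≤ 5, which with u, v ≥ 0 keep the feasible region inside a bounded box. A feasible, bounded LP attains a finite optimum at a vertex.

Evaluating z = 4u - 2v at each vertex:
  (0, 0): z = 0
  (3, 0): z = 12
  (2, 2): z = 4
  (0, 5): z = -10

Feasible with finite optimum z* = -10 at (0, 5).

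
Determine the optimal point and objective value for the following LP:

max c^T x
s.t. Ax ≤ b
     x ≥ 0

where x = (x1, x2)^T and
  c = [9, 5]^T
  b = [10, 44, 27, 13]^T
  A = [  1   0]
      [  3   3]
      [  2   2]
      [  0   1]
x1 = 10, x2 = 3.5, z = 107.5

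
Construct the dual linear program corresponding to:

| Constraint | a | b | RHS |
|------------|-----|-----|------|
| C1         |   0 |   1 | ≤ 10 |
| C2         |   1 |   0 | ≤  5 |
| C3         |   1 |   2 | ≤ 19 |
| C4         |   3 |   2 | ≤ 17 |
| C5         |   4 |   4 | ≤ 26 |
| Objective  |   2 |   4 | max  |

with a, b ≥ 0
Minimize: z = 10y1 + 5y2 + 19y3 + 17y4 + 26y5

Subject to:
  C1: -y2 - y3 - 3y4 - 4y5 ≤ -2
  C2: -y1 - 2y3 - 2y4 - 4y5 ≤ -4
  y1, y2, y3, y4, y5 ≥ 0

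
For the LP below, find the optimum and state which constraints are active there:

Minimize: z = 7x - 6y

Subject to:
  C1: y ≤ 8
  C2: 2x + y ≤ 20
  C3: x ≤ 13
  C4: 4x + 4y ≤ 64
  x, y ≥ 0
Optimal: x = 0, y = 8
Slack at optimum:
  C1: slack = 0 (binding)
  C2: slack = 12
  C3: slack = 13
  C4: slack = 32
  x ≥ 0: x = 0 (binding)
  y ≥ 0: y = 8
Binding constraints: C1, x ≥ 0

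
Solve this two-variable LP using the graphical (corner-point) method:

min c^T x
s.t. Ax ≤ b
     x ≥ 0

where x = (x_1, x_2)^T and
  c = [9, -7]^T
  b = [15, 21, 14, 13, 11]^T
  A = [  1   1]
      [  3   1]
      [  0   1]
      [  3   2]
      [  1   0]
x_1 = 0, x_2 = 6.5, z = -45.5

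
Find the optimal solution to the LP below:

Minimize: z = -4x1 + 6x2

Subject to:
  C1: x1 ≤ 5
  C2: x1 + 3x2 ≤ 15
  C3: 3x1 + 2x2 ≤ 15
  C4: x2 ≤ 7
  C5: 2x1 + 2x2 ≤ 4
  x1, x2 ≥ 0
Each vertex is the intersection of two constraint boundaries that also satisfies all remaining constraints:
  x1 = 0 and x2 = 0 → (0, 0)
  2x1 + 2x2 = 4 and x2 = 0 → (2, 0)
  2x1 + 2x2 = 4 and x1 = 0 → (0, 2)

Evaluating z = -4x1 + 6x2 at each vertex:
  (0, 0): z = 0
  (2, 0): z = -8
  (0, 2): z = 12

The minimum is at (2, 0) with z = -8.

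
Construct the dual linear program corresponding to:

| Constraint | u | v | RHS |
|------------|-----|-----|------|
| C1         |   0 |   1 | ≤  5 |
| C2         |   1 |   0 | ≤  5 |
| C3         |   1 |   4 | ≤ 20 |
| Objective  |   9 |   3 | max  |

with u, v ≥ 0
Minimize: z = 5y1 + 5y2 + 20y3

Subject to:
  C1: -y2 - y3 ≤ -9
  C2: -y1 - 4y3 ≤ -3
  y1, y2, y3 ≥ 0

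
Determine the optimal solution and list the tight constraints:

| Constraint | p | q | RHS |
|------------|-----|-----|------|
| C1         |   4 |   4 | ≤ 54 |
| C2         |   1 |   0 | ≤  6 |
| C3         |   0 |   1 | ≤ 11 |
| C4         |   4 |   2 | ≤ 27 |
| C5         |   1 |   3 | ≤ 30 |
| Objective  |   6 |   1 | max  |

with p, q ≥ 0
Optimal: p = 6, q = 1.5
Binding: C2, C4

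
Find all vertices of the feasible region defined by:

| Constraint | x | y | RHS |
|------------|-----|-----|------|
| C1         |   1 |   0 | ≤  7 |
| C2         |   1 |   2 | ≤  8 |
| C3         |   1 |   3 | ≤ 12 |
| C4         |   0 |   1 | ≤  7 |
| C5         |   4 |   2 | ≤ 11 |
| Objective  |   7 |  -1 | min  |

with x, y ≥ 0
Each vertex is the intersection of two constraint boundaries that also satisfies all remaining constraints:
  x = 0 and y = 0 → (0, 0)
  4x + 2y = 11 and y = 0 → (2.75, 0)
  x + 2y = 8 and 4x + 2y = 11 → (1, 3.5)
  x + 2y = 8 and x + 3y = 12 → (0, 4)

Vertices: (0, 0), (2.75, 0), (1, 3.5), (0, 4)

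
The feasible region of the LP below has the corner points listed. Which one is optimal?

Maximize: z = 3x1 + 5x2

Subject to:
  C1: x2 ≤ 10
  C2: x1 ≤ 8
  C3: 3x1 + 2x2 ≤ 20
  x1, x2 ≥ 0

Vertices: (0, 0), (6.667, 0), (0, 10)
(0, 10) with z = 50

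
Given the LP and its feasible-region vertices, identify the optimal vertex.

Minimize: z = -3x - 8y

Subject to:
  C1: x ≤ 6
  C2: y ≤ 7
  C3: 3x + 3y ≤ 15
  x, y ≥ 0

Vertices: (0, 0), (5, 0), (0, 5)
(0, 5) with z = -40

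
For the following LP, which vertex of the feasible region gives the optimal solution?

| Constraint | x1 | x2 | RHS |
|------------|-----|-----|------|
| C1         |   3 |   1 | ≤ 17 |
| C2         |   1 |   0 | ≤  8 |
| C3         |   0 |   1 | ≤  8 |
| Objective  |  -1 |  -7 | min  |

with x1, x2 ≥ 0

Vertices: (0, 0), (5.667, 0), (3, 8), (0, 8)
(3, 8) with z = -59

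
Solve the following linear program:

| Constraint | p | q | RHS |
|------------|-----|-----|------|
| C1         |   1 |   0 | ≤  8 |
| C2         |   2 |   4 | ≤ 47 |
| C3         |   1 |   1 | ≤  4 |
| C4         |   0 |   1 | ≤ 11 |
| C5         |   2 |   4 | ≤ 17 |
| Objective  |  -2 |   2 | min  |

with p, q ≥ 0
Each vertex is the intersection of two constraint boundaries that also satisfies all remaining constraints:
  p = 0 and q = 0 → (0, 0)
  p + q = 4 and q = 0 → (4, 0)
  p + q = 4 and p = 0 → (0, 4)

Evaluating z = -2p + 2q at each vertex:
  (0, 0): z = 0
  (4, 0): z = -8
  (0, 4): z = 8

The minimum is at (4, 0) with z = -8.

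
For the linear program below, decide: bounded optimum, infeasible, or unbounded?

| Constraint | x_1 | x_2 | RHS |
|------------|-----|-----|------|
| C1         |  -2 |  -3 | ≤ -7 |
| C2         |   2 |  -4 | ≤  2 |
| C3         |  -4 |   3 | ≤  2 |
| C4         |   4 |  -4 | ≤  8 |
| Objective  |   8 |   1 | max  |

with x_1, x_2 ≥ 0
Feasible point: (1, 2) satisfies every constraint, so the LP is feasible.
Direction d = (1, 1): for each constraint row a, a·d ≤ 0 —
  (-2)(1) + (-3)(1) = -5 ≤ 0
  (2)(1) + (-4)(1) = -2 ≤ 0
  (-4)(1) + (3)(1) = -1 ≤ 0
  (4)(1) + (-4)(1) = 0 ≤ 0
and d ≥ 0, so (1, 2) + t·d stays feasible for every t ≥ 0. Along this ray z = 8x_1 + x_2 changes by 9 per unit t, so z → +∞.

Unbounded: there is a feasible ray along which z → +∞.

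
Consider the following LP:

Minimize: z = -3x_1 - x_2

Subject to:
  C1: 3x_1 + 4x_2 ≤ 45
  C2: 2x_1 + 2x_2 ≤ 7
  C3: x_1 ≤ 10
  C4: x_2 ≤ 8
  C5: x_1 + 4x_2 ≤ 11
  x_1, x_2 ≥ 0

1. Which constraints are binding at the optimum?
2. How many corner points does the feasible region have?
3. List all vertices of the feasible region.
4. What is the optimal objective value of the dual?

1. C2, x_2 ≥ 0
2. 4
3. (0, 0), (3.5, 0), (1, 2.5), (0, 2.75)
4. -10.5 (by strong duality, equal to the primal optimum)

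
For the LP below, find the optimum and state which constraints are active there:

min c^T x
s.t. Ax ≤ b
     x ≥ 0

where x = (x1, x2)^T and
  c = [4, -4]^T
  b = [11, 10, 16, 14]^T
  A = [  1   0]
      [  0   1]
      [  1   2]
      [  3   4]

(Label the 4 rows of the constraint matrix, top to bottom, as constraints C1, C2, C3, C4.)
Optimal: x1 = 0, x2 = 3.5
Slack at optimum:
  C1: slack = 11
  C2: slack = 6.5
  C3: slack = 9
  C4: slack = 0 (binding)
  x1 ≥ 0: x1 = 0 (binding)
  x2 ≥ 0: x2 = 3.5
Binding constraints: C4, x1 ≥ 0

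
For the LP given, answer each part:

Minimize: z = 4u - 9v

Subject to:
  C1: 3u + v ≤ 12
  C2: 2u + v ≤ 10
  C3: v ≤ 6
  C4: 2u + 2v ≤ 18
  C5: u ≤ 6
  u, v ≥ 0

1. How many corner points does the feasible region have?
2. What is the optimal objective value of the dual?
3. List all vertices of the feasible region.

1. 4
2. -54 (by strong duality, equal to the primal optimum)
3. (0, 0), (4, 0), (2, 6), (0, 6)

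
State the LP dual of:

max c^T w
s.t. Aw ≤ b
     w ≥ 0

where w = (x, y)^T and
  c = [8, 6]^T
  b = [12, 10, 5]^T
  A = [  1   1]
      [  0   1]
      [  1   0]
Minimize: z = 12y1 + 10y2 + 5y3

Subject to:
  C1: -y1 - y3 ≤ -8
  C2: -y1 - y2 ≤ -6
  y1, y2, y3 ≥ 0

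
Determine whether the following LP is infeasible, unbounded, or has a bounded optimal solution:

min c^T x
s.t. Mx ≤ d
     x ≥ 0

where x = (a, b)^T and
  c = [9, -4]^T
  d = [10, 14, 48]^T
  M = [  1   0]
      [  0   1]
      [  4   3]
The point (0, 14) satisfies every constraint, so the LP is feasible; the constraints give a ≤ 10 and b ≤ 14, which with a, b ≥ 0 keep the feasible region inside a bounded box. A feasible, bounded LP attains a finite optimum at a vertex.

Bounded optimum: z* = -56 at (0, 14).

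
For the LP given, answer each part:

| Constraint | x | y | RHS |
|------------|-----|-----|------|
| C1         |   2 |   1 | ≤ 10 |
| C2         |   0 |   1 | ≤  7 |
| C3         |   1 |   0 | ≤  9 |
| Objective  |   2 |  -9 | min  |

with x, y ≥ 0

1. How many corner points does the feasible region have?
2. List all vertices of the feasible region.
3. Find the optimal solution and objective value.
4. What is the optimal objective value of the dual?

1. 4
2. (0, 0), (5, 0), (1.5, 7), (0, 7)
3. x = 0, y = 7, z = -63
4. -63 (by strong duality, equal to the primal optimum)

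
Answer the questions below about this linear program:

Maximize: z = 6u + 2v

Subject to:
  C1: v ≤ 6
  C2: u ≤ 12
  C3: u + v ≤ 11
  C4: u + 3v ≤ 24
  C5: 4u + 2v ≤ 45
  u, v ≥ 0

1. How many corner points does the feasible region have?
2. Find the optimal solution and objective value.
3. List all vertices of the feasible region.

1. 4
2. u = 11, v = 0, z = 66
3. (0, 0), (11, 0), (5, 6), (0, 6)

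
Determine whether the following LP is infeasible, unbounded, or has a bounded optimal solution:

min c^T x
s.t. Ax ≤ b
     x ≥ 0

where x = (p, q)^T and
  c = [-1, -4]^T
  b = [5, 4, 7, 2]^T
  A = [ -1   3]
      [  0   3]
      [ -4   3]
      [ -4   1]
Feasible point: (0, 0) satisfies every constraint, so the LP is feasible.
Direction d = (1, 0): for each constraint row a, a·d ≤ 0 —
  (-1)(1) + (3)(0) = -1 ≤ 0
  (0)(1) + (3)(0) = 0 ≤ 0
  (-4)(1) + (3)(0) = -4 ≤ 0
  (-4)(1) + (1)(0) = -4 ≤ 0
and d ≥ 0, so (0, 0) + t·d stays feasible for every t ≥ 0. Along this ray z = -p - 4q changes by -1 per unit t, so z → −∞.

Unbounded: there is a feasible ray along which z → −∞.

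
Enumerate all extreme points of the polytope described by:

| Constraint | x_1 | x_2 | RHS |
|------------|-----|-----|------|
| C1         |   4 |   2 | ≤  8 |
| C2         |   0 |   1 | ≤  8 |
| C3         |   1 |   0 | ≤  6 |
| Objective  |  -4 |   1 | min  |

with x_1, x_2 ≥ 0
Each vertex is the intersection of two constraint boundaries that also satisfies all remaining constraints:
  x_1 = 0 and x_2 = 0 → (0, 0)
  4x_1 + 2x_2 = 8 and x_2 = 0 → (2, 0)
  4x_1 + 2x_2 = 8 and x_1 = 0 → (0, 4)

Vertices: (0, 0), (2, 0), (0, 4)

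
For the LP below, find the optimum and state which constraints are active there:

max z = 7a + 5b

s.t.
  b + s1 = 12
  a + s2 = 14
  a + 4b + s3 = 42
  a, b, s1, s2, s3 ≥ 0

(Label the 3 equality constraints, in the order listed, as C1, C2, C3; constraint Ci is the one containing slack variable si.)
Optimal: a = 14, b = 7
Binding: C2, C3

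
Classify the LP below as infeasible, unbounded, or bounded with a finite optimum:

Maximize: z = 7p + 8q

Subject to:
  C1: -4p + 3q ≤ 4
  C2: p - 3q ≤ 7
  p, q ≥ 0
Feasible point: (0, 0) satisfies every constraint, so the LP is feasible.
Direction d = (1, 1): for each constraint row a, a·d ≤ 0 —
  (-4)(1) + (3)(1) = -1 ≤ 0
  (1)(1) + (-3)(1) = -2 ≤ 0
and d ≥ 0, so (0, 0) + t·d stays feasible for every t ≥ 0. Along this ray z = 7p + 8q changes by 15 per unit t, so z → +∞.

The LP is unbounded; z can be made arbitrarily large.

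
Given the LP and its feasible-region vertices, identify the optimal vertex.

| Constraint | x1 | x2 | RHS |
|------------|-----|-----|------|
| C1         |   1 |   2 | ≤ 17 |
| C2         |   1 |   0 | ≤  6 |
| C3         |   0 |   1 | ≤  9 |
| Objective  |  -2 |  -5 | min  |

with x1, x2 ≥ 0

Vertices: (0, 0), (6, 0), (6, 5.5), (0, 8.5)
(0, 8.5) with z = -42.5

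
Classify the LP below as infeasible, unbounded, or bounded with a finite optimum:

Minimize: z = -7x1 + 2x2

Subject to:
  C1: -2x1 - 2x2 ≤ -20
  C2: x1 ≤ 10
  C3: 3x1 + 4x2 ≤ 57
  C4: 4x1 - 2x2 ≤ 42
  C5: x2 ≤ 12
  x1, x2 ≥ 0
The point (10, 0) satisfies every constraint, so the LP is feasible; the constraints give x1 ≤ 10 and x2 ≤ 12, which with x1, x2 ≥ 0 keep the feasible region inside a bounded box. A feasible, bounded LP attains a finite optimum at a vertex.

Evaluating z = -7x1 + 2x2 at each vertex:
  (10, 0): z = -70
  (10, 6.75): z = -56.5
  (3, 12): z = 3
  (0, 12): z = 24
  (0, 10): z = 20

Feasible with finite optimum z* = -70 at (10, 0).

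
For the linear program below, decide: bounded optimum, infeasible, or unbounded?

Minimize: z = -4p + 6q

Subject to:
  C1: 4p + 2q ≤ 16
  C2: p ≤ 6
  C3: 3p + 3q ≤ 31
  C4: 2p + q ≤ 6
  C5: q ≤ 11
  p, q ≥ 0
The point (3, 0) satisfies every constraint, so the LP is feasible; the constraints give p ≤ 6 and q ≤ 11, which with p, q ≥ 0 keep the feasible region inside a bounded box. A feasible, bounded LP attains a finite optimum at a vertex.

Evaluating z = -4p + 6q at each vertex:
  (0, 0): z = 0
  (3, 0): z = -12
  (0, 6): z = 36

Feasible with finite optimum z* = -12 at (3, 0).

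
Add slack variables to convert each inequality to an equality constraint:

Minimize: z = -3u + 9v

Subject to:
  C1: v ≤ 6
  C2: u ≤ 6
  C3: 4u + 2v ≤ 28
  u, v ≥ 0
min z = -3u + 9v

s.t.
  v + s1 = 6
  u + s2 = 6
  4u + 2v + s3 = 28
  u, v, s1, s2, s3 ≥ 0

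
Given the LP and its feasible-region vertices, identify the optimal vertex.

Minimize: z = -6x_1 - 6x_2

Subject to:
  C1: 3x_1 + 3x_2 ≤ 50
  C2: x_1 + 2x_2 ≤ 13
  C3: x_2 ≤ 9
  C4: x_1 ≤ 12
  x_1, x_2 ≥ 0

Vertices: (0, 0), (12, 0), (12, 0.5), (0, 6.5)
Evaluating z = -6x_1 - 6x_2 at each vertex:
  (0, 0): z = 0
  (12, 0): z = -72
  (12, 0.5): z = -75
  (0, 6.5): z = -39

The smallest value is z = -75, attained at (12, 0.5).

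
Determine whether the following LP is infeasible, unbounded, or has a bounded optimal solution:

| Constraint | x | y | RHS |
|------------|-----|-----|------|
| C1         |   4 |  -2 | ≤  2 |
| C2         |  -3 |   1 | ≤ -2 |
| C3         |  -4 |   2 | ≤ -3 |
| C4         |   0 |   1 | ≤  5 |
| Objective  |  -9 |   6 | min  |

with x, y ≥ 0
C1 requires 4x - 2y ≤ 2, while C3 (-4x + 2y ≤ -3) is equivalent to 4x - 2y ≥ 3. Together they would need 3 ≤ 4x - 2y ≤ 2, which is impossible since 3 > 2. No point satisfies all constraints.

Infeasible — the constraint set is empty.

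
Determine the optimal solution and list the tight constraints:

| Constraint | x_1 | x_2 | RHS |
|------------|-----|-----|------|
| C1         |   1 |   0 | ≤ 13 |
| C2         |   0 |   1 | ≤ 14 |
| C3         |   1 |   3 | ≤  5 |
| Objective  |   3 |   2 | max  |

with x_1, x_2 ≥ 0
Optimal: x_1 = 5, x_2 = 0
Binding: C3, x_2 ≥ 0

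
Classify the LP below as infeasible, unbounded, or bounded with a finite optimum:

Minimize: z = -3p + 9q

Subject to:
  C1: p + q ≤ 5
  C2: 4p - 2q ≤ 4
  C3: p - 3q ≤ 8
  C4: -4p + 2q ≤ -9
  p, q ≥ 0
C2 requires 4p - 2q ≤ 4, while C4 (-4p + 2q ≤ -9) is equivalent to 4p - 2q ≥ 9. Together they would need 9 ≤ 4p - 2q ≤ 4, which is impossible since 9 > 4. No point satisfies all constraints.

Infeasible — the constraint set is empty.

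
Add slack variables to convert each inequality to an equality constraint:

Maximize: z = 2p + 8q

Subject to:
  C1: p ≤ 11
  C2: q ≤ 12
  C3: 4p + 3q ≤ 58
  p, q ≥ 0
max z = 2p + 8q

s.t.
  p + s1 = 11
  q + s2 = 12
  4p + 3q + s3 = 58
  p, q, s1, s2, s3 ≥ 0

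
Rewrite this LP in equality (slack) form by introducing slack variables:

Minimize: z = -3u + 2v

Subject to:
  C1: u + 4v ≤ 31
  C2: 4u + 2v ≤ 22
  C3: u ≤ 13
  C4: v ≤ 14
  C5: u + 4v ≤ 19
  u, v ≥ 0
min z = -3u + 2v

s.t.
  u + 4v + s1 = 31
  4u + 2v + s2 = 22
  u + s3 = 13
  v + s4 = 14
  u + 4v + s5 = 19
  u, v, s1, s2, s3, s4, s5 ≥ 0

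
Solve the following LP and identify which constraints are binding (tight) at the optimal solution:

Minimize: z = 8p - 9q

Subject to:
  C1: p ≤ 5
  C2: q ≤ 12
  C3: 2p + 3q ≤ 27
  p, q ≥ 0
Optimal: p = 0, q = 9
Slack at optimum:
  C1: slack = 5
  C2: slack = 3
  C3: slack = 0 (binding)
  p ≥ 0: p = 0 (binding)
  q ≥ 0: q = 9
Binding constraints: C3, p ≥ 0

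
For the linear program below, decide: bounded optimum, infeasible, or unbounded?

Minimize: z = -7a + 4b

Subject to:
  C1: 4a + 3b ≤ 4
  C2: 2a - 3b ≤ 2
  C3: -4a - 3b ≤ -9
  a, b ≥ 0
C1 requires 4a + 3b ≤ 4, while C3 (-4a - 3b ≤ -9) is equivalent to 4a + 3b ≥ 9. Together they would need 9 ≤ 4a + 3b ≤ 4, which is impossible since 9 > 4. No point satisfies all constraints.

Infeasible — the constraint set is empty.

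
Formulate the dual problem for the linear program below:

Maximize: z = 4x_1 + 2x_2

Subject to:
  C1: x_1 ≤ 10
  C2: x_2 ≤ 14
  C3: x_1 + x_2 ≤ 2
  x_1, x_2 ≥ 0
Minimize: z = 10y1 + 14y2 + 2y3

Subject to:
  C1: -y1 - y3 ≤ -4
  C2: -y2 - y3 ≤ -2
  y1, y2, y3 ≥ 0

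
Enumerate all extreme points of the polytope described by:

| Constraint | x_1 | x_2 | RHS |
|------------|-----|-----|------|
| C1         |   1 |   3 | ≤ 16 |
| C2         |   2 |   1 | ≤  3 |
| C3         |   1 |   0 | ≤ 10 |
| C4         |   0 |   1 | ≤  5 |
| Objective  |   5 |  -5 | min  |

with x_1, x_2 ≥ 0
Each vertex is the intersection of two constraint boundaries that also satisfies all remaining constraints:
  x_1 = 0 and x_2 = 0 → (0, 0)
  2x_1 + x_2 = 3 and x_2 = 0 → (1.5, 0)
  2x_1 + x_2 = 3 and x_1 = 0 → (0, 3)

Vertices: (0, 0), (1.5, 0), (0, 3)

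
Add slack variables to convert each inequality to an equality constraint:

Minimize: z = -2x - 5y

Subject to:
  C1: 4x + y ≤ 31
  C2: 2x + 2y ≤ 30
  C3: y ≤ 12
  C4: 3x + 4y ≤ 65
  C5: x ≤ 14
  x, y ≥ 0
min z = -2x - 5y

s.t.
  4x + y + s1 = 31
  2x + 2y + s2 = 30
  y + s3 = 12
  3x + 4y + s4 = 65
  x + s5 = 14
  x, y, s1, s2, s3, s4, s5 ≥ 0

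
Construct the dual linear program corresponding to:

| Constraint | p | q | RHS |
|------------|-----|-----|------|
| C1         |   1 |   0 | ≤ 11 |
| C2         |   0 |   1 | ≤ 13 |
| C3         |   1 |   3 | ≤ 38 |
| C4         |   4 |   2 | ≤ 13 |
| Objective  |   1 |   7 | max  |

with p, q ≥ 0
Minimize: z = 11y1 + 13y2 + 38y3 + 13y4

Subject to:
  C1: -y1 - y3 - 4y4 ≤ -1
  C2: -y2 - 3y3 - 2y4 ≤ -7
  y1, y2, y3, y4 ≥ 0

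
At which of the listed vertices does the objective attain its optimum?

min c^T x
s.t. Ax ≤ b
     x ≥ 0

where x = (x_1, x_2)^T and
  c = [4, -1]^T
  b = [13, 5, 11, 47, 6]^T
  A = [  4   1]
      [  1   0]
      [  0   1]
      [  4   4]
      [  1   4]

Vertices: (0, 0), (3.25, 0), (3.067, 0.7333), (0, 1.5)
Evaluating z = 4x_1 - x_2 at each vertex:
  (0, 0): z = 0
  (3.25, 0): z = 13
  (3.067, 0.7333): z = 11.53
  (0, 1.5): z = -1.5

The smallest value is z = -1.5, attained at (0, 1.5).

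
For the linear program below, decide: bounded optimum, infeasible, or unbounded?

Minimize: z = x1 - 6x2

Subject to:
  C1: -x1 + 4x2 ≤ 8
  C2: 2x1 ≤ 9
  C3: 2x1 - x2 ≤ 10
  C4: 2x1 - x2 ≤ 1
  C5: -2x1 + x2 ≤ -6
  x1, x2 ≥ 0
C4 requires 2x1 - x2 ≤ 1, while C5 (-2x1 + x2 ≤ -6) is equivalent to 2x1 - x2 ≥ 6. Together they would need 6 ≤ 2x1 - x2 ≤ 1, which is impossible since 6 > 1. No point satisfies all constraints.

Infeasible: no point satisfies all constraints simultaneously.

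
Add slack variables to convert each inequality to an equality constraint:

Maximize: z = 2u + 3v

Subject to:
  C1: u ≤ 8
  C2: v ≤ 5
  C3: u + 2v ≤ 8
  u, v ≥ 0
max z = 2u + 3v

s.t.
  u + s1 = 8
  v + s2 = 5
  u + 2v + s3 = 8
  u, v, s1, s2, s3 ≥ 0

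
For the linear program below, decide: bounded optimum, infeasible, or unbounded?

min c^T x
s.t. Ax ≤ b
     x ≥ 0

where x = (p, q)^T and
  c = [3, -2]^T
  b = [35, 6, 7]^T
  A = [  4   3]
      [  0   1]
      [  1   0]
The point (0, 6) satisfies every constraint, so the LP is feasible; the constraints give p ≤ 7 and q ≤ 6, which with p, q ≥ 0 keep the feasible region inside a bounded box. A feasible, bounded LP attains a finite optimum at a vertex.

Evaluating z = 3p - 2q at each vertex:
  (0, 0): z = 0
  (7, 0): z = 21
  (7, 2.333): z = 16.33
  (4.25, 6): z = 0.75
  (0, 6): z = -12

Feasible with finite optimum z* = -12 at (0, 6).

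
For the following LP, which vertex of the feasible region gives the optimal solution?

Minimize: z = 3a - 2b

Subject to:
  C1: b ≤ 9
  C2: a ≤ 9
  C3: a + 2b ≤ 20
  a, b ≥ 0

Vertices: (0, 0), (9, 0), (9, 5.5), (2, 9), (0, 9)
Evaluating z = 3a - 2b at each vertex:
  (0, 0): z = 0
  (9, 0): z = 27
  (9, 5.5): z = 16
  (2, 9): z = -12
  (0, 9): z = -18

The smallest value is z = -18, attained at (0, 9).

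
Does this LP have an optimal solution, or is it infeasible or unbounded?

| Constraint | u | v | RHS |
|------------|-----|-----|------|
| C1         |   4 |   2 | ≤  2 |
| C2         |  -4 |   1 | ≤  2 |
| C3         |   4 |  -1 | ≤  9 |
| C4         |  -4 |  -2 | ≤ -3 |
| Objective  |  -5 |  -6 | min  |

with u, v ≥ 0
C1 requires 4u + 2v ≤ 2, while C4 (-4u - 2v ≤ -3) is equivalent to 4u + 2v ≥ 3. Together they would need 3 ≤ 4u + 2v ≤ 2, which is impossible since 3 > 2. No point satisfies all constraints.

The feasible region is empty; the LP is infeasible.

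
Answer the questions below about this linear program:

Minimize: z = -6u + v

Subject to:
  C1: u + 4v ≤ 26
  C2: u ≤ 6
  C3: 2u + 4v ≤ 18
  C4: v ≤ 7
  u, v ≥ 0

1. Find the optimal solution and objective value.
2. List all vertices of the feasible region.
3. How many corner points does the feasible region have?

1. u = 6, v = 0, z = -36
2. (0, 0), (6, 0), (6, 1.5), (0, 4.5)
3. 4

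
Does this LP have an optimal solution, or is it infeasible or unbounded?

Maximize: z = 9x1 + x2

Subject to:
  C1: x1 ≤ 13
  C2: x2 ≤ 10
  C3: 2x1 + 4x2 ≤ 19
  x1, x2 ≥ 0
The point (9.5, 0) satisfies every constraint, so the LP is feasible; the constraints give x1 ≤ 13 and x2 ≤ 10, which with x1, x2 ≥ 0 keep the feasible region inside a bounded box. A feasible, bounded LP attains a finite optimum at a vertex.

Evaluating z = 9x1 + x2 at each vertex:
  (0, 0): z = 0
  (9.5, 0): z = 85.5
  (0, 4.75): z = 4.75

Feasible with finite optimum z* = 85.5 at (9.5, 0).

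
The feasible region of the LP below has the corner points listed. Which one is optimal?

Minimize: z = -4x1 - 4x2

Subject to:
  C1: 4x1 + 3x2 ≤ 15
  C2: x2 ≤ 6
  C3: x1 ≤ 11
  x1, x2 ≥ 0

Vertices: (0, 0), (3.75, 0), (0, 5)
Evaluating z = -4x1 - 4x2 at each vertex:
  (0, 0): z = 0
  (3.75, 0): z = -15
  (0, 5): z = -20

The smallest value is z = -20, attained at (0, 5).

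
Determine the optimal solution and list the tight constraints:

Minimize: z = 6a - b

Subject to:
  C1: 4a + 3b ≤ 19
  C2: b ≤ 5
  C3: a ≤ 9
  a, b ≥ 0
Optimal: a = 0, b = 5
Binding: C2, a ≥ 0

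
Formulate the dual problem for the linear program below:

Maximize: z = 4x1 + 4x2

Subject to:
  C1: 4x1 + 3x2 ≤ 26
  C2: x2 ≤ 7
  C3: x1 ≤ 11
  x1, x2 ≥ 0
Minimize: z = 26y1 + 7y2 + 11y3

Subject to:
  C1: -4y1 - y3 ≤ -4
  C2: -3y1 - y2 ≤ -4
  y1, y2, y3 ≥ 0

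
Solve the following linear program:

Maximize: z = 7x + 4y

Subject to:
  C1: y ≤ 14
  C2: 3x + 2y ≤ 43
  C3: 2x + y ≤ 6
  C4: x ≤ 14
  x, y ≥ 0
Each vertex is the intersection of two constraint boundaries that also satisfies all remaining constraints:
  x = 0 and y = 0 → (0, 0)
  2x + y = 6 and y = 0 → (3, 0)
  2x + y = 6 and x = 0 → (0, 6)

Evaluating z = 7x + 4y at each vertex:
  (0, 0): z = 0
  (3, 0): z = 21
  (0, 6): z = 24

The maximum is at (0, 6) with z = 24.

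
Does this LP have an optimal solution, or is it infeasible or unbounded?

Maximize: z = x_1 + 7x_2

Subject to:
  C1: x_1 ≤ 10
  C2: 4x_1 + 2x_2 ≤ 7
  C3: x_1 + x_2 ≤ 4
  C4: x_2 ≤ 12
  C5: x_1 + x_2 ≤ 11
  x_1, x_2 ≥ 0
The point (0, 3.5) satisfies every constraint, so the LP is feasible; the constraints give x_1 ≤ 10 and x_2 ≤ 12, which with x_1, x_2 ≥ 0 keep the feasible region inside a bounded box. A feasible, bounded LP attains a finite optimum at a vertex.

Evaluating z = x_1 + 7x_2 at each vertex:
  (0, 0): z = 0
  (1.75, 0): z = 1.75
  (0, 3.5): z = 24.5

The LP has an optimal solution: (0, 3.5) with z = 24.5.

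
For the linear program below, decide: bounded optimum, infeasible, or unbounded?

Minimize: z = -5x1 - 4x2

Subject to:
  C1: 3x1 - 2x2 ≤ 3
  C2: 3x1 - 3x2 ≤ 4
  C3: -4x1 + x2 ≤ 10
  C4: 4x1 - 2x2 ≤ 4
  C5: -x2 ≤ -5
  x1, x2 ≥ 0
Feasible point: (0, 5) satisfies every constraint, so the LP is feasible.
Direction d = (1, 4): for each constraint row a, a·d ≤ 0 —
  (3)(1) + (-2)(4) = -5 ≤ 0
  (3)(1) + (-3)(4) = -9 ≤ 0
  (-4)(1) + (1)(4) = 0 ≤ 0
  (4)(1) + (-2)(4) = -4 ≤ 0
  (0)(1) + (-1)(4) = -4 ≤ 0
and d ≥ 0, so (0, 5) + t·d stays feasible for every t ≥ 0. Along this ray z = -5x1 - 4x2 changes by -21 per unit t, so z → −∞.

The LP is unbounded; z can be made arbitrarily small.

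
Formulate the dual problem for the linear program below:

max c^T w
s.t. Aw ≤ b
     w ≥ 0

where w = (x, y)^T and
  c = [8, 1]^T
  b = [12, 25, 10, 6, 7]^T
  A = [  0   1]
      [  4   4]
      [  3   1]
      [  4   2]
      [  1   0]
Minimize: z = 12y1 + 25y2 + 10y3 + 6y4 + 7y5

Subject to:
  C1: -4y2 - 3y3 - 4y4 - y5 ≤ -8
  C2: -y1 - 4y2 - y3 - 2y4 ≤ -1
  y1, y2, y3, y4, y5 ≥ 0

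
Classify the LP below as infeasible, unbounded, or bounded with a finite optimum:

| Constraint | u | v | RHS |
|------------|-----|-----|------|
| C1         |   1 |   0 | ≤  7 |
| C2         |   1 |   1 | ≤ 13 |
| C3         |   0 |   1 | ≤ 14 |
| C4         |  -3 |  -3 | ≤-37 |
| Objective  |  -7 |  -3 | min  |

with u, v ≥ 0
The point (7, 6) satisfies every constraint, so the LP is feasible; the constraints give u ≤ 7 and v ≤ 14, which with u, v ≥ 0 keep the feasible region inside a bounded box. A feasible, bounded LP attains a finite optimum at a vertex.

The LP has an optimal solution: (7, 6) with z = -67.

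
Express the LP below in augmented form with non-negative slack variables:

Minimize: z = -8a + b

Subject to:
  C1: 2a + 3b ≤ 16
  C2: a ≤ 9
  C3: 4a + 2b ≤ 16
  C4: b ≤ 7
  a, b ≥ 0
min z = -8a + b

s.t.
  2a + 3b + s1 = 16
  a + s2 = 9
  4a + 2b + s3 = 16
  b + s4 = 7
  a, b, s1, s2, s3, s4 ≥ 0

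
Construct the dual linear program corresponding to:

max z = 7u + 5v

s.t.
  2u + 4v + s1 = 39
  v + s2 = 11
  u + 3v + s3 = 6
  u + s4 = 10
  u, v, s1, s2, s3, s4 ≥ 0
Minimize: z = 39y1 + 11y2 + 6y3 + 10y4

Subject to:
  C1: -2y1 - y3 - y4 ≤ -7
  C2: -4y1 - y2 - 3y3 ≤ -5
  y1, y2, y3, y4 ≥ 0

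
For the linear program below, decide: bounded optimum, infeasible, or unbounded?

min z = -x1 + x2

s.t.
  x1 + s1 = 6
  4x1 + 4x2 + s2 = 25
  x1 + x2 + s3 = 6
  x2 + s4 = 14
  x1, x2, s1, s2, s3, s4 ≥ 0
The point (6, 0) satisfies every constraint, so the LP is feasible; the constraints give x1 ≤ 6 and x2 ≤ 14, which with x1, x2 ≥ 0 keep the feasible region inside a bounded box. A feasible, bounded LP attains a finite optimum at a vertex.

The LP has an optimal solution: (6, 0) with z = -6.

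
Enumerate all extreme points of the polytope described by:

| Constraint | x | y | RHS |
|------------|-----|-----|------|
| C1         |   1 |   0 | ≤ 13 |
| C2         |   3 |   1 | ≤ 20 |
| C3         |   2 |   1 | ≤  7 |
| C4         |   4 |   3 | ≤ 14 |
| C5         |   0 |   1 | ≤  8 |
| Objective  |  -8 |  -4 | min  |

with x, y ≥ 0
Each vertex is the intersection of two constraint boundaries that also satisfies all remaining constraints:
  x = 0 and y = 0 → (0, 0)
  2x + y = 7 and 4x + 3y = 14 → (3.5, 0)
  4x + 3y = 14 and x = 0 → (0, 4.667)

Vertices: (0, 0), (3.5, 0), (0, 4.667)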